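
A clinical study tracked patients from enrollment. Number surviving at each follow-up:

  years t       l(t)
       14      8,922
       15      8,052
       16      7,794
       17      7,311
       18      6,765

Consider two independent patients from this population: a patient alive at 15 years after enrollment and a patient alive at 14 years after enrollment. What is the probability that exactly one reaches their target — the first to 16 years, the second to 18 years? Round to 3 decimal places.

p₁ = l(16)/l(15) = 7,794/8,052 = 0.967958; p₂ = l(18)/l(14) = 6,765/8,922 = 0.758238.
P(exactly one) = p₁(1−p₂) + (1−p₁)p₂ = 0.234015 + 0.024295 = 0.258311.

0.258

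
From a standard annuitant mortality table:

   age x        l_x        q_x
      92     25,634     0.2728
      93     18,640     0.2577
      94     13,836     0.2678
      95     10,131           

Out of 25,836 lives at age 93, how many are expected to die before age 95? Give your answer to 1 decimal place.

11793.9

The relevant probability is 1 − 10,131/18,640 = 0.456491.
Expected number = 25,836 × 0.456491 = 11793.9.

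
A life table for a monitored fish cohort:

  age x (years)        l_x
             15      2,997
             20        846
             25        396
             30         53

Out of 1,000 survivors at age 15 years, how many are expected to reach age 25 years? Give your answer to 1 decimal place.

The relevant probability is 396/2,997 = 0.132132.
Expected number = 1,000 × 0.132132 = 132.1.

132.1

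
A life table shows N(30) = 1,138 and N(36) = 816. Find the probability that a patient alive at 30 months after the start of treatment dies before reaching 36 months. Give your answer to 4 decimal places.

P(die before 36 | alive at 30) = 1 − N(36)/N(30) = 1 − 816/1,138 = (322)/1,138 = 0.282953.

0.2830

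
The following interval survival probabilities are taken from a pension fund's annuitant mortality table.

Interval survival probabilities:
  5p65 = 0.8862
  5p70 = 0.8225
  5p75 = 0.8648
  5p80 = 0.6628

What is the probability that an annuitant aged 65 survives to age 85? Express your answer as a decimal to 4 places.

0.4178

Chaining the interval survival probabilities: 0.8862 × 0.8225 × 0.8648 × 0.6628.
= 0.417797.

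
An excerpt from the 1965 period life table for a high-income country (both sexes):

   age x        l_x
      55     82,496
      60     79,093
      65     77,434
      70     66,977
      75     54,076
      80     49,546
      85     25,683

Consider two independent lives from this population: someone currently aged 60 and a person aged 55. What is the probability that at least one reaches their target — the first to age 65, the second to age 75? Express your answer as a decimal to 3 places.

p₁ = l_65/l_60 = 77,434/79,093 = 0.979025; p₂ = l_75/l_55 = 54,076/82,496 = 0.655498.
P(at least one) = 1 − (1−p₁)(1−p₂) = 1 − 0.020975 × 0.344502 = 0.992774.

0.993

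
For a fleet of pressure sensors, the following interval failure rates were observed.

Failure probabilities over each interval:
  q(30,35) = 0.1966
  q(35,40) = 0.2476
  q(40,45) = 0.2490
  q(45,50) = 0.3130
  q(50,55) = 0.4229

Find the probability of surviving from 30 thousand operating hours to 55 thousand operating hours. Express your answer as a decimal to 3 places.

Survival from 30 to 55 is the product of surviving each interval: (1 − 0.1966) × (1 − 0.2476) × (1 − 0.2490) × (1 − 0.3130) × (1 − 0.4229).
= 0.8034 × 0.7524 × 0.7510 × 0.6870 × 0.5771 = 0.179982.

0.180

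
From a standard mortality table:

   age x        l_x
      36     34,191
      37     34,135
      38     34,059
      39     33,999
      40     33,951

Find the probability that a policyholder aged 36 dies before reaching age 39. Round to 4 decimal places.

0.0056

P(die before 39 | alive at 36) = 1 − l_39/l_36 = 1 − 33,999/34,191 = (192)/34,191 = 0.005616.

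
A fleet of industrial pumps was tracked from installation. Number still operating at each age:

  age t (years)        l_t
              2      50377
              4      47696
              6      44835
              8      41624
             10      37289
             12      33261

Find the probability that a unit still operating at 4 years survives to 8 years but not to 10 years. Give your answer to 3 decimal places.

This is the probability of reaching 8 but not 10, conditional on being operational at 4: (l_8 − l_10) / l_4.
= (41624 − 37289) / 47696 = 4335 / 47696 = 0.090888.

0.091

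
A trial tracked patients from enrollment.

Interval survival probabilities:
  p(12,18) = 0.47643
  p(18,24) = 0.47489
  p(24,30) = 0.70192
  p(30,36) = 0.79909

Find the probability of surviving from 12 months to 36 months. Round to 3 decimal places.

Chaining the interval survival probabilities: 0.47643 × 0.47489 × 0.70192 × 0.79909.
= 0.126904.

0.127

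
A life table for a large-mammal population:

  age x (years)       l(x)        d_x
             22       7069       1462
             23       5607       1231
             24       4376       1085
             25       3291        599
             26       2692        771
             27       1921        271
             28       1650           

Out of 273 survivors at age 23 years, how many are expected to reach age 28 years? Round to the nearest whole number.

80

The relevant probability is 1650/5607 = 0.294275.
Expected number = 273 × 0.294275 = 80.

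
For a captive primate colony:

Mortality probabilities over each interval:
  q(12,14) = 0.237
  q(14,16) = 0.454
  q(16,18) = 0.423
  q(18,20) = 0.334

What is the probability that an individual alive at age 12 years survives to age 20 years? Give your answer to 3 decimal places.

Chaining the interval survival probabilities: (1 − 0.237) × (1 − 0.454) × (1 − 0.423) × (1 − 0.334).
= 0.763 × 0.546 × 0.577 × 0.666 = 0.160091.

0.160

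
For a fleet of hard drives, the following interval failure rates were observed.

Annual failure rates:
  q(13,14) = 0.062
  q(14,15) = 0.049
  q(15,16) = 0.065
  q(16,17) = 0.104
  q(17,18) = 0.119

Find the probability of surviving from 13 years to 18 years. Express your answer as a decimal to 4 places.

The overall survival probability is (1 − 0.062) × (1 − 0.049) × (1 − 0.065) × (1 − 0.104) × (1 − 0.119).
= 0.938 × 0.951 × 0.935 × 0.896 × 0.881 = 0.658383.

0.6584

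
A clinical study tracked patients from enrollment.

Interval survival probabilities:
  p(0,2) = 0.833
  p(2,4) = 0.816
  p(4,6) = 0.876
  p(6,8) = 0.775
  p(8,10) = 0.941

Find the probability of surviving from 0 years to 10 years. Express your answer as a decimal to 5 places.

Chaining the interval survival probabilities: 0.833 × 0.816 × 0.876 × 0.775 × 0.941.
= 0.434241.

0.43424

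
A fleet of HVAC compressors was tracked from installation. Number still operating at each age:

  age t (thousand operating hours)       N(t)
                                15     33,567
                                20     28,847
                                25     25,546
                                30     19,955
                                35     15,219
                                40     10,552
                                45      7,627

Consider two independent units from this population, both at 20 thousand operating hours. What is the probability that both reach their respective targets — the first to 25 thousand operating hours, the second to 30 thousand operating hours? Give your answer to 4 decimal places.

0.6126

p₁ = N(25)/N(20) = 25,546/28,847 = 0.885569; p₂ = N(30)/N(20) = 19,955/28,847 = 0.691753.
P(both) = p₁ × p₂ = 0.885569 × 0.691753 = 0.612595.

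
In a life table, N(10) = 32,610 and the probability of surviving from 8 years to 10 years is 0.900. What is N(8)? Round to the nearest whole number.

N(8) = N(10) / p = 32,610 / 0.900 = 36233.

36233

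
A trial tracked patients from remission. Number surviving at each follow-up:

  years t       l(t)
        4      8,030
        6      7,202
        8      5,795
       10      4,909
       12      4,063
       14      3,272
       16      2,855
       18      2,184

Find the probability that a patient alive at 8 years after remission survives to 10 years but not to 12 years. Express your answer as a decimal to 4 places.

This is the probability of reaching 10 but not 12, conditional on being alive at 8: (l(10) − l(12)) / l(8).
= (4,909 − 4,063) / 5,795 = 846 / 5,795 = 0.145988.

0.1460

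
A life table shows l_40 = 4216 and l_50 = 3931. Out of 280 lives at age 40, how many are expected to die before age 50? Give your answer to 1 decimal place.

18.9

The relevant probability is 1 − 3931/4216 = 0.067600.
Expected number = 280 × 0.067600 = 18.9.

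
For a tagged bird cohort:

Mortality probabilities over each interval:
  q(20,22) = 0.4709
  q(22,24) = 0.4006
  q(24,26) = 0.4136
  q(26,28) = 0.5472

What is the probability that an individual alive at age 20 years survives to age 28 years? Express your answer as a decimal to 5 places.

Chaining the interval survival probabilities: (1 − 0.4709) × (1 − 0.4006) × (1 − 0.4136) × (1 − 0.5472).
= 0.5291 × 0.5994 × 0.5864 × 0.4528 = 0.084208.

0.08421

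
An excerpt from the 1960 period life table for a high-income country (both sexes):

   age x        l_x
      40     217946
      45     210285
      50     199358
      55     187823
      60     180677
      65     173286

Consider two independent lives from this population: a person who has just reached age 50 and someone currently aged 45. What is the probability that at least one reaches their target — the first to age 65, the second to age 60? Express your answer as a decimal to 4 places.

p₁ = l_65/l_50 = 173286/199358 = 0.869220; p₂ = l_60/l_45 = 180677/210285 = 0.859201.
P(at least one) = 1 − (1−p₁)(1−p₂) = 1 − 0.130780 × 0.140799 = 0.981586.

0.9816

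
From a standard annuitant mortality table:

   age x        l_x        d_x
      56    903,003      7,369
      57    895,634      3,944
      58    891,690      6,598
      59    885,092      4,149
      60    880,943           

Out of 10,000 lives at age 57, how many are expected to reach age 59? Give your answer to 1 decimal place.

The relevant probability is 885,092/895,634 = 0.988230.
Expected number = 10,000 × 0.988230 = 9882.3.

9882.3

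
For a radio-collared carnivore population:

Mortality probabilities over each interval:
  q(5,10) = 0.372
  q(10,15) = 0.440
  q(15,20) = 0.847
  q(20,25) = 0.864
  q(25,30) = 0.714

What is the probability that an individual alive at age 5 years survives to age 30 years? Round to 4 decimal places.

Chaining the interval survival probabilities: (1 − 0.372) × (1 − 0.440) × (1 − 0.847) × (1 − 0.864) × (1 − 0.714).
= 0.628 × 0.560 × 0.153 × 0.136 × 0.286 = 0.002093.

0.0021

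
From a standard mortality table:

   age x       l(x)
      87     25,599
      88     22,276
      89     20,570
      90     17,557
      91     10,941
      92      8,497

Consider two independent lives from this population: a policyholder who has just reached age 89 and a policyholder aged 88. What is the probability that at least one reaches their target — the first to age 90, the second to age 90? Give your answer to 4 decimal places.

0.9690

p₁ = l(90)/l(89) = 17,557/20,570 = 0.853525; p₂ = l(90)/l(88) = 17,557/22,276 = 0.788158.
P(at least one) = 1 − (1−p₁)(1−p₂) = 1 − 0.146475 × 0.211842 = 0.968970.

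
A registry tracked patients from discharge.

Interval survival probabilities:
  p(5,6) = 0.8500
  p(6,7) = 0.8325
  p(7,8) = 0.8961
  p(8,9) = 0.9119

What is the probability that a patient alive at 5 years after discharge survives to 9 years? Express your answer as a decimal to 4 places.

0.5782

Survival from 5 to 9 is the product of surviving each interval: 0.8500 × 0.8325 × 0.8961 × 0.9119.
= 0.578238.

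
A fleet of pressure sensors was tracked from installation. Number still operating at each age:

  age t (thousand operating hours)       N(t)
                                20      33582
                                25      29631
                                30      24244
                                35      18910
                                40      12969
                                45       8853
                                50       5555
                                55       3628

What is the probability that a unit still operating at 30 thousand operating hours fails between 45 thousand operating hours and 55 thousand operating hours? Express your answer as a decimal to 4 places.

0.2155

This is the probability of reaching 45 but not 55, conditional on being operational at 30: (N(45) − N(55)) / N(30).
= (8853 − 3628) / 24244 = 5225 / 24244 = 0.215517.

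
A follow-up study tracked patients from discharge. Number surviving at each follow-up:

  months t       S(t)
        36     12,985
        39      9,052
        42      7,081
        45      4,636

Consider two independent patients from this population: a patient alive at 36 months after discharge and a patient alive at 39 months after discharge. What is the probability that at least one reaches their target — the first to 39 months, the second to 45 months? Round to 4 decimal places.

p₁ = S(39)/S(36) = 9,052/12,985 = 0.697112; p₂ = S(45)/S(39) = 4,636/9,052 = 0.512152.
P(at least one) = 1 − (1−p₁)(1−p₂) = 1 − 0.302888 × 0.487848 = 0.852237.

0.8522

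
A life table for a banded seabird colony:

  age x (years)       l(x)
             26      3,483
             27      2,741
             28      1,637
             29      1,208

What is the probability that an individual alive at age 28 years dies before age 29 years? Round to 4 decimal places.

P(die before 29 | alive at 28) = 1 − l(29)/l(28) = 1 − 1,208/1,637 = (429)/1,637 = 0.262065.

0.2621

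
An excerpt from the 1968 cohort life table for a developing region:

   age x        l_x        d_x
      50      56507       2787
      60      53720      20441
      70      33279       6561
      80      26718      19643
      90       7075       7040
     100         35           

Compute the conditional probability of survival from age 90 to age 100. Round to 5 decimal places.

We want 10p90 = l_100/l_90.
The conditional survival probability is l_100/l_90 = 35/7075 = 0.004947.

0.00495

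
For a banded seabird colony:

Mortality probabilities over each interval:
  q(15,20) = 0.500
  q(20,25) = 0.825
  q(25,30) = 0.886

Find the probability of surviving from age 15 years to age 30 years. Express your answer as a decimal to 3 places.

P(survive 15→30) = (1 − 0.500) × (1 − 0.825) × (1 − 0.886).
= 0.500 × 0.175 × 0.114 = 0.009975.

0.010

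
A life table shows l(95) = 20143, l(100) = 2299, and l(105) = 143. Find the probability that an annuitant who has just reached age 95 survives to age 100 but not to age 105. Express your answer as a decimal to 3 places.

0.107

This is the probability of reaching 100 but not 105, conditional on being alive at 95: (l(100) − l(105)) / l(95).
= (2299 − 143) / 20143 = 2156 / 20143 = 0.107035.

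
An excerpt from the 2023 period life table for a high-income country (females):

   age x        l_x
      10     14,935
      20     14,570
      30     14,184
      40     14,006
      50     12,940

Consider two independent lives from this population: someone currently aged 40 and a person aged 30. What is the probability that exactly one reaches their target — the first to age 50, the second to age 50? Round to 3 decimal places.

0.150

p₁ = l_50/l_40 = 12,940/14,006 = 0.923890; p₂ = l_50/l_30 = 12,940/14,184 = 0.912296.
P(exactly one) = p₁(1−p₂) + (1−p₁)p₂ = 0.081029 + 0.069435 = 0.150464.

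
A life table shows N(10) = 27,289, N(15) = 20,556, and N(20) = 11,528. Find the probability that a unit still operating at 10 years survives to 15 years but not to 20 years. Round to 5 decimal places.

This is the probability of reaching 15 but not 20, conditional on being operational at 10: (N(15) − N(20)) / N(10).
= (20,556 − 11,528) / 27,289 = 9,028 / 27,289 = 0.330829.

0.33083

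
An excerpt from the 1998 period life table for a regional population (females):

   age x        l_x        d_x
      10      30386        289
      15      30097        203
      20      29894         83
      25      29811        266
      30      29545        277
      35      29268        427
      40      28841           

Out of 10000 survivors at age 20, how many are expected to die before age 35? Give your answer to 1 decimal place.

The relevant probability is 1 − 29268/29894 = 0.020941.
Expected number = 10000 × 0.020941 = 209.4.

209.4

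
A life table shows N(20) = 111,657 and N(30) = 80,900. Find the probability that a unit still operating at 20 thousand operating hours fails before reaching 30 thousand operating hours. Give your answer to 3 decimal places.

0.275

P(fail before 30 | operational at 20) = 1 − N(30)/N(20) = 1 − 80,900/111,657 = (30,757)/111,657 = 0.275460.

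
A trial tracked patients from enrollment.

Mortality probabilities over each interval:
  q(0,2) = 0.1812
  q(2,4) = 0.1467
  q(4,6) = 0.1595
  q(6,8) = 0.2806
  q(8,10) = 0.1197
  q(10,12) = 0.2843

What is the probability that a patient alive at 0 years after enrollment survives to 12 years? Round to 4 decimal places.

Survival from 0 to 12 is the product of surviving each interval: (1 − 0.1812) × (1 − 0.1467) × (1 − 0.1595) × (1 − 0.2806) × (1 − 0.1197) × (1 − 0.2843).
= 0.8188 × 0.8533 × 0.8405 × 0.7194 × 0.8803 × 0.7157 = 0.266164.

0.2662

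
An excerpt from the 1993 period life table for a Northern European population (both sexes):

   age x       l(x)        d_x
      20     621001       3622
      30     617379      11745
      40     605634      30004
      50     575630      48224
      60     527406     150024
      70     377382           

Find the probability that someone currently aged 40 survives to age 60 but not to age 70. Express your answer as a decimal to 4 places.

This is the probability of reaching 60 but not 70, conditional on being alive at 40: (l(60) − l(70)) / l(40).
= (527406 − 377382) / 605634 = 150024 / 605634 = 0.247714.

0.2477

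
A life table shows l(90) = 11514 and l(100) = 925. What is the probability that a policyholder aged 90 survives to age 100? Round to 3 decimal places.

The conditional survival probability is l(100)/l(90) = 925/11514 = 0.080337.

0.080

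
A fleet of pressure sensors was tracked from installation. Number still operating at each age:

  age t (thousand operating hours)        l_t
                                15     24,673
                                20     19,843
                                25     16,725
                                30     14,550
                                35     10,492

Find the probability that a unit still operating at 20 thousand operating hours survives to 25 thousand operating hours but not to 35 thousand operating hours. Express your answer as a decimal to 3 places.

0.314

This is the probability of reaching 25 but not 35, conditional on being operational at 20: (l_25 − l_35) / l_20.
= (16,725 − 10,492) / 19,843 = 6,233 / 19,843 = 0.314116.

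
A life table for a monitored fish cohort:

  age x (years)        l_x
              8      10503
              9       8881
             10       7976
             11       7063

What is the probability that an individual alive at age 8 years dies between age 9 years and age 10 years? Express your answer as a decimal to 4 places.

0.0862

This is the probability of reaching 9 but not 10, conditional on being alive at 8: (l_9 − l_10) / l_8.
= (8881 − 7976) / 10503 = 905 / 10503 = 0.086166.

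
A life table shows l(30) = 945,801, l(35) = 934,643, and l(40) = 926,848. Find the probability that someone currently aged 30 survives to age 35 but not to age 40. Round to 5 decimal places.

This is the probability of reaching 35 but not 40, conditional on being alive at 30: (l(35) − l(40)) / l(30).
= (934,643 − 926,848) / 945,801 = 7,795 / 945,801 = 0.008242.

0.00824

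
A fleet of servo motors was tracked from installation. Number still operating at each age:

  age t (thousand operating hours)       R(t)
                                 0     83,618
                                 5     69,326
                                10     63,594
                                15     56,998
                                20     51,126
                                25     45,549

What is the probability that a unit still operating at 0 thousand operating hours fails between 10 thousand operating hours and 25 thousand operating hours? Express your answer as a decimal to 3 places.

0.216

This is the probability of reaching 10 but not 25, conditional on being operational at 0: (R(10) − R(25)) / R(0).
= (63,594 − 45,549) / 83,618 = 18,045 / 83,618 = 0.215803.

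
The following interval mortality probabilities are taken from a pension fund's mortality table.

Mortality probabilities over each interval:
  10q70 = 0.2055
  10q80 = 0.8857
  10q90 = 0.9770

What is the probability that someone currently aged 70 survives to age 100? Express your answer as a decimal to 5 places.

The overall survival probability is (1 − 0.2055) × (1 − 0.8857) × (1 − 0.9770).
= 0.7945 × 0.1143 × 0.0230 = 0.002089.

0.00209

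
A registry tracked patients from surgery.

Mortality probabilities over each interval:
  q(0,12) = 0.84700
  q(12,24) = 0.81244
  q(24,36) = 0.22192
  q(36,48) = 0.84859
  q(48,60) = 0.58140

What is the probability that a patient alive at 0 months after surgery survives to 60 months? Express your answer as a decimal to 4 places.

The overall survival probability is (1 − 0.84700) × (1 − 0.81244) × (1 − 0.22192) × (1 − 0.84859) × (1 − 0.58140).
= 0.15300 × 0.18756 × 0.77808 × 0.15141 × 0.41860 = 0.001415.

0.0014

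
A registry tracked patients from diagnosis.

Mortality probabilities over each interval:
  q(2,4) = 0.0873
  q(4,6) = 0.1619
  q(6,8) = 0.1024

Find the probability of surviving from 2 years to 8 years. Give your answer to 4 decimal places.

0.6866

P(survive 2→8) = (1 − 0.0873) × (1 − 0.1619) × (1 − 0.1024).
= 0.9127 × 0.8381 × 0.8976 = 0.686605.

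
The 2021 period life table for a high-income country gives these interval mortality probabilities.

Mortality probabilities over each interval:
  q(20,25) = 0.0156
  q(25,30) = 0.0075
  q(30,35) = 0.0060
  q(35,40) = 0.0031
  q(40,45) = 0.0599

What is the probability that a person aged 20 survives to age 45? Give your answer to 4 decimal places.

0.9102

The overall survival probability is (1 − 0.0156) × (1 − 0.0075) × (1 − 0.0060) × (1 − 0.0031) × (1 − 0.0599).
= 0.9844 × 0.9925 × 0.9940 × 0.9969 × 0.9401 = 0.910152.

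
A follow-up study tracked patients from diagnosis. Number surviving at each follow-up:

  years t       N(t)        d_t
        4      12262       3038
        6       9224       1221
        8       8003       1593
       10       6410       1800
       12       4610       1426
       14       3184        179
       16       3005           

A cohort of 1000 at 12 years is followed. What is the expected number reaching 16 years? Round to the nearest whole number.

652

The relevant probability is 3005/4610 = 0.651844.
Expected number = 1000 × 0.651844 = 652.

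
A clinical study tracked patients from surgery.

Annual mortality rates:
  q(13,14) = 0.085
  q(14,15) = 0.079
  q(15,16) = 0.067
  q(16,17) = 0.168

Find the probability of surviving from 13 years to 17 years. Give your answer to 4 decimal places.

The overall survival probability is (1 − 0.085) × (1 − 0.079) × (1 − 0.067) × (1 − 0.168).
= 0.915 × 0.921 × 0.933 × 0.832 = 0.654163.

0.6542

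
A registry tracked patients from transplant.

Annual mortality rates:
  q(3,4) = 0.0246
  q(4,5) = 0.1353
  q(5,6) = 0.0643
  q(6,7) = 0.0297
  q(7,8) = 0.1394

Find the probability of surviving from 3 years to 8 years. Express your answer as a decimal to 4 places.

0.6590

Chaining the interval survival probabilities: (1 − 0.0246) × (1 − 0.1353) × (1 − 0.0643) × (1 − 0.0297) × (1 − 0.1394).
= 0.9754 × 0.8647 × 0.9357 × 0.9703 × 0.8606 = 0.659010.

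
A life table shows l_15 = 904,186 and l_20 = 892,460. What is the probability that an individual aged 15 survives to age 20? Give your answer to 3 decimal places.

We want 5p15 = l_20/l_15.
The conditional survival probability is l_20/l_15 = 892,460/904,186 = 0.987031.

0.987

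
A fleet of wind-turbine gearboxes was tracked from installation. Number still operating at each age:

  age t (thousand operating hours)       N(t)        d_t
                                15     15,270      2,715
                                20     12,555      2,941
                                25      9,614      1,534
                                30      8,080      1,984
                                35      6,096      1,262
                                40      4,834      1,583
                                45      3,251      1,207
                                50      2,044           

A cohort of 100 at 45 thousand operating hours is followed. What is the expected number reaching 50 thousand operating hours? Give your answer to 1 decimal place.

62.9

The relevant probability is 2,044/3,251 = 0.628730.
Expected number = 100 × 0.628730 = 62.9.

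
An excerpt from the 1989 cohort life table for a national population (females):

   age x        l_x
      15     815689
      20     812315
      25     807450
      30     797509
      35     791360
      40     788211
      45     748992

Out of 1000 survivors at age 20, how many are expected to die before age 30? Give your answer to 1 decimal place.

The relevant probability is 1 − 797509/812315 = 0.018227.
Expected number = 1000 × 0.018227 = 18.2.

18.2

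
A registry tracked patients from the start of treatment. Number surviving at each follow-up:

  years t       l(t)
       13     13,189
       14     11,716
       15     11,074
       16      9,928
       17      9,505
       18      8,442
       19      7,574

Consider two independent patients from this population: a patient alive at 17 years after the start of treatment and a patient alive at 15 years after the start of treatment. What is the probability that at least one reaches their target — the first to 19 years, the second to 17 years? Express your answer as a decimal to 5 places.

0.97122

p₁ = l(19)/l(17) = 7,574/9,505 = 0.796844; p₂ = l(17)/l(15) = 9,505/11,074 = 0.858317.
P(at least one) = 1 − (1−p₁)(1−p₂) = 1 − 0.203156 × 0.141683 = 0.971216.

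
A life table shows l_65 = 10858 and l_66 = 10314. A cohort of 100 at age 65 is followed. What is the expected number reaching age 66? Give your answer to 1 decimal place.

95.0

The relevant probability is 10314/10858 = 0.949899.
Expected number = 100 × 0.949899 = 95.0.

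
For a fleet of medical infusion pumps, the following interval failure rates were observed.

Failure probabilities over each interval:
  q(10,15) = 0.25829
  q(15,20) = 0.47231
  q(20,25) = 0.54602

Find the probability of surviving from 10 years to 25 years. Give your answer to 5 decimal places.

Survival from 10 to 25 is the product of surviving each interval: (1 − 0.25829) × (1 − 0.47231) × (1 − 0.54602).
= 0.74171 × 0.52769 × 0.45398 = 0.177685.

0.17768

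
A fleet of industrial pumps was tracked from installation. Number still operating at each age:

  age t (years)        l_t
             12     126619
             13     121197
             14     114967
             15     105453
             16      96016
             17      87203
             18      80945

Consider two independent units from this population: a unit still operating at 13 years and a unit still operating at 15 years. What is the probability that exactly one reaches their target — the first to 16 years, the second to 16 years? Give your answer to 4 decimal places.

p₁ = l_16/l_13 = 96016/121197 = 0.792231; p₂ = l_16/l_15 = 96016/105453 = 0.910510.
P(exactly one) = p₁(1−p₂) + (1−p₁)p₂ = 0.070897 + 0.189176 = 0.260073.

0.2601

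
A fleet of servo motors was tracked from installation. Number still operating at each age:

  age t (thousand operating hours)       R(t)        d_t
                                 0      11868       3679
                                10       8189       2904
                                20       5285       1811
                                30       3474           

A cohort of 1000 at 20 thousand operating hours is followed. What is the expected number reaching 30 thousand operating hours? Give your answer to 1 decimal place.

657.3

The relevant probability is 3474/5285 = 0.657332.
Expected number = 1000 × 0.657332 = 657.3.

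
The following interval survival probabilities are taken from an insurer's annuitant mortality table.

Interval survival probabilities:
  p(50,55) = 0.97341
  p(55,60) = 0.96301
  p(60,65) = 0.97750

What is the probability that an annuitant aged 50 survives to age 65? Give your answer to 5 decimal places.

0.91631

The overall survival probability is 0.97341 × 0.96301 × 0.97750.
= 0.916312.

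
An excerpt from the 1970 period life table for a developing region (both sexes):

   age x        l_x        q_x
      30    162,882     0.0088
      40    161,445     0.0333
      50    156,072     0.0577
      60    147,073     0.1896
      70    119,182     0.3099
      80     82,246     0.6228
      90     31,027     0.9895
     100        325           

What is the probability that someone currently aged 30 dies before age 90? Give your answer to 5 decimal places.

0.80951

P(die before 90 | alive at 30) = 1 − l_90/l_30 = 1 − 31,027/162,882 = (131,855)/162,882 = 0.809512.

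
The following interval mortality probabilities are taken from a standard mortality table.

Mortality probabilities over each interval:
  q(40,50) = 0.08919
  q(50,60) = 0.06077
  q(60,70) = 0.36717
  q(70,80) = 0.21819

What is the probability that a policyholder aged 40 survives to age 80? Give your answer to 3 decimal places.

Survival from 40 to 80 is the product of surviving each interval: (1 − 0.08919) × (1 − 0.06077) × (1 − 0.36717) × (1 − 0.21819).
= 0.91081 × 0.93923 × 0.63283 × 0.78181 = 0.423241.

0.423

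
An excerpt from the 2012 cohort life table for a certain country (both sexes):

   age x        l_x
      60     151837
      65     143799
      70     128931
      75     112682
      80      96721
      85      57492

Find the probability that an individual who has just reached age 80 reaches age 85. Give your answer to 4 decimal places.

0.5944

We want 5p80 = l_85/l_80.
The conditional survival probability is l_85/l_80 = 57492/96721 = 0.594411.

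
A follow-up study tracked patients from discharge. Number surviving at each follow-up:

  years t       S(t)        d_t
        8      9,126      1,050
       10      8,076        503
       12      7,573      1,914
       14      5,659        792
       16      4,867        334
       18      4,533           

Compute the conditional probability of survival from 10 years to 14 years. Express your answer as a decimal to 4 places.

0.7007

The conditional survival probability is S(14)/S(10) = 5,659/8,076 = 0.700718.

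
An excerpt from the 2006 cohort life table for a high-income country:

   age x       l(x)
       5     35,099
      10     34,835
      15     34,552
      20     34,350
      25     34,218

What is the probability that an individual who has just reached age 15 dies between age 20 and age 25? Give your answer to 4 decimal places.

0.0038

This is the probability of reaching 20 but not 25, conditional on being alive at 15: (l(20) − l(25)) / l(15).
= (34,350 − 34,218) / 34,552 = 132 / 34,552 = 0.003820.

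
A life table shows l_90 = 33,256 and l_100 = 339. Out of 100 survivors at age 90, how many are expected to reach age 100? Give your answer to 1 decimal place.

The relevant probability is 339/33,256 = 0.010194.
Expected number = 100 × 0.010194 = 1.0.

1.0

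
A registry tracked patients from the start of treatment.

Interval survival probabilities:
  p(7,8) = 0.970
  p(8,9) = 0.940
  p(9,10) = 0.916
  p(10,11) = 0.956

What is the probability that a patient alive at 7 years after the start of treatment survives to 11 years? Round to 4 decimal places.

P(survive 7→11) = 0.970 × 0.940 × 0.916 × 0.956.
= 0.798460.

0.7985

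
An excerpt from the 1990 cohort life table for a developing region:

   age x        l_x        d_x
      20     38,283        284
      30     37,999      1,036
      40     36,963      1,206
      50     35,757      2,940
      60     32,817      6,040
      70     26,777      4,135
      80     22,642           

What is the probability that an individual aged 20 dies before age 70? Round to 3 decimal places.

0.301

P(die before 70 | alive at 20) = 1 − l_70/l_20 = 1 − 26,777/38,283 = (11,506)/38,283 = 0.300551.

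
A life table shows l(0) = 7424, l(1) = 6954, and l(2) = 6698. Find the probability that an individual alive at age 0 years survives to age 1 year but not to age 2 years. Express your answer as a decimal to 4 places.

0.0345

This is the probability of reaching 1 but not 2, conditional on being alive at 0: (l(1) − l(2)) / l(0).
= (6954 − 6698) / 7424 = 256 / 7424 = 0.034483.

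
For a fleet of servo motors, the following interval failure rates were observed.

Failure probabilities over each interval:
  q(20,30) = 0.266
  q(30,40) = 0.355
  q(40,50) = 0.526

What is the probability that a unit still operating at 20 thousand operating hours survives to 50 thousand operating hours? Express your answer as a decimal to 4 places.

0.2244

Chaining the interval survival probabilities: (1 − 0.266) × (1 − 0.355) × (1 − 0.526).
= 0.734 × 0.645 × 0.474 = 0.224406.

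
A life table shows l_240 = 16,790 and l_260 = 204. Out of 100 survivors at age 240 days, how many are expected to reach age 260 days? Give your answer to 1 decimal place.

The relevant probability is 204/16,790 = 0.012150.
Expected number = 100 × 0.012150 = 1.2.

1.2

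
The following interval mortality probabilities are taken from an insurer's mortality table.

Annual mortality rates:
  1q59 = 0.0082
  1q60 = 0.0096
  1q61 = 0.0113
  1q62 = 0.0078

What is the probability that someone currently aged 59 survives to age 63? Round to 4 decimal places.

Survival from 59 to 63 is the product of surviving each interval: (1 − 0.0082) × (1 − 0.0096) × (1 − 0.0113) × (1 − 0.0078).
= 0.9918 × 0.9904 × 0.9887 × 0.9922 = 0.963604.

0.9636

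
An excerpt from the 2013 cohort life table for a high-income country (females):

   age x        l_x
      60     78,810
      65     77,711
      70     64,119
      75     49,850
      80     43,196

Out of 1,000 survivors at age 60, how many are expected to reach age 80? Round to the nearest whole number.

548

The relevant probability is 43,196/78,810 = 0.548103.
Expected number = 1,000 × 0.548103 = 548.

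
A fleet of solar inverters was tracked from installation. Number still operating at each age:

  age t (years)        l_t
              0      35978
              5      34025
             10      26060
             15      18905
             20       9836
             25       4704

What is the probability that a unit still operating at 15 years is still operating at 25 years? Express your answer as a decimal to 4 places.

0.2488

The conditional survival probability is l_25/l_15 = 4704/18905 = 0.248823.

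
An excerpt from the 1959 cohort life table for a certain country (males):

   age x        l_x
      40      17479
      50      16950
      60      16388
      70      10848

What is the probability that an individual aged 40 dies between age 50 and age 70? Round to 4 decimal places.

We want 10|20q40 = (l_50 − l_70)/l_40.
This is the probability of reaching 50 but not 70, conditional on being alive at 40: (l_50 − l_70) / l_40.
= (16950 − 10848) / 17479 = 6102 / 17479 = 0.349105.

0.3491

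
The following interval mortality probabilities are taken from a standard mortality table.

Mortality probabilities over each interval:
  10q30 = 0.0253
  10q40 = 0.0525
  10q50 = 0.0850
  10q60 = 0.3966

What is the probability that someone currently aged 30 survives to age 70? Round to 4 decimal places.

0.5099

Survival from 30 to 70 is the product of surviving each interval: (1 − 0.0253) × (1 − 0.0525) × (1 − 0.0850) × (1 − 0.3966).
= 0.9747 × 0.9475 × 0.9150 × 0.6034 = 0.509890.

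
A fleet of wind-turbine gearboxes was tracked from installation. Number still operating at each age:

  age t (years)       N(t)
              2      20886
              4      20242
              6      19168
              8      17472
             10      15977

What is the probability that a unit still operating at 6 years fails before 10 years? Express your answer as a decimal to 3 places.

0.166

P(fail before 10 | operational at 6) = 1 − N(10)/N(6) = 1 − 15977/19168 = (3191)/19168 = 0.166475.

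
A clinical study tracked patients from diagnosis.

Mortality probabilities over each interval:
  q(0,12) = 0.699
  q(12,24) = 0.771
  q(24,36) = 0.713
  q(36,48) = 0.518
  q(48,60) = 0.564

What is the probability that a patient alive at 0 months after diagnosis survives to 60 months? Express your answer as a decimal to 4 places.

0.0042

P(survive 0→60) = (1 − 0.699) × (1 − 0.771) × (1 − 0.713) × (1 − 0.518) × (1 − 0.564).
= 0.301 × 0.229 × 0.287 × 0.482 × 0.436 = 0.004157.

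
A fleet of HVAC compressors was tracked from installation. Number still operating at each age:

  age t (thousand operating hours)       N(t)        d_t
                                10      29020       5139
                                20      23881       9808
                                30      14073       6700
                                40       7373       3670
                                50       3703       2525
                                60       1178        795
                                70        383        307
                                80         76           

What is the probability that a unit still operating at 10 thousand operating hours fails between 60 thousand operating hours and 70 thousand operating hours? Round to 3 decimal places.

This is the probability of reaching 60 but not 70, conditional on being operational at 10: (N(60) − N(70)) / N(10).
= (1178 − 383) / 29020 = 795 / 29020 = 0.027395.

0.027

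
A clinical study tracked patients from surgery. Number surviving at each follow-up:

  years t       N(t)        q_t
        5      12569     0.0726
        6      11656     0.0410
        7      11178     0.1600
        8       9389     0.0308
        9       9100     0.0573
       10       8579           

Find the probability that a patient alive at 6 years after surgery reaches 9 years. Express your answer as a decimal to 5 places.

0.78071

The conditional survival probability is N(9)/N(6) = 9100/11656 = 0.780714.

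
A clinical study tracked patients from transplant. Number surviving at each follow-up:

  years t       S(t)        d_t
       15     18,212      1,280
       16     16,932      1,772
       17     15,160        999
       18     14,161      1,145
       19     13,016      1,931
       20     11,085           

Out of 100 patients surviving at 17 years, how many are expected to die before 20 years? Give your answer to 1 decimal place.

The relevant probability is 1 − 11,085/15,160 = 0.268799.
Expected number = 100 × 0.268799 = 26.9.

26.9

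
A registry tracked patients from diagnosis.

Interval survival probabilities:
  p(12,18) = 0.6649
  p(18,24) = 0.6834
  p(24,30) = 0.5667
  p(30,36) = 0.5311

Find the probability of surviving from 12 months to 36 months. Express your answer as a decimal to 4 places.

0.1368

Survival from 12 to 36 is the product of surviving each interval: 0.6649 × 0.6834 × 0.5667 × 0.5311.
= 0.136761.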